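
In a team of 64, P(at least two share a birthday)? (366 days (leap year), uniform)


P(all different) = Π(366-i)/366 for i=0..63
= 0.002858
P(match) = 1 - 0.002858 = 0.997142

P ≈ 0.9971 ≈ 99.71%


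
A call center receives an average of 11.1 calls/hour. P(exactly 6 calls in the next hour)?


Poisson(λ=11.1): P(X=6) = e^(-λ)×λ^k/k!
= e^(-11.1) × 11.1^6 / 6!
≈ 1.511232382e-05 × 1870414.55216 / 720 ≈ 0.039259

P(X=6) ≈ 0.039259 ≈ 3.93%


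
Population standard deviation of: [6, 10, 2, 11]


Mean = 29/4
  (6-29/4)²=25/16
  (10-29/4)²=121/16
  (2-29/4)²=441/16
  (11-29/4)²=225/16
Σ(x-μ)² = 203/4
σ² = (203/4)/4 = 203/16

σ = √(203/16) ≈ 3.5620


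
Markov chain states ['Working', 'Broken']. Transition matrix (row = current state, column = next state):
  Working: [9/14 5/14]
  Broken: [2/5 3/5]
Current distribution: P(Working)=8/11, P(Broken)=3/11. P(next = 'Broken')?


P(next=Broken) = Σᵢ P(now=i)×P(i→Broken)
= 8/11×5/14 + 3/11×3/5
= 20/77 + 9/55 = 163/385

P = 163/385 ≈ 0.4234


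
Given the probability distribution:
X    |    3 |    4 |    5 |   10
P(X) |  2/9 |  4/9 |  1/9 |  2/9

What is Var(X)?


E[X] = 47/9
E[X²] = 307/9
Var(X) = E[X²] - (E[X])² = 307/9 - 2209/81 = 554/81

Var(X) = 554/81 ≈ 6.8395


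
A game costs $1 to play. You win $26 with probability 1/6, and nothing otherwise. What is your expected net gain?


E[gain] = (26-1)×1/6 + (-1)×5/6
= 25/6 - 5/6 = 10/3

Expected net gain = $10/3 ≈ $3.33


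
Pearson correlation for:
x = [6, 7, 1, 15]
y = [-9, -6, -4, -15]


n=4, Σx=29, Σy=-34, Σxy=-325, Σx²=311, Σy²=358
r = (4×(-325) - 29×(-34))/√((4×311 - 29²)(4×358 - (-34)²))
= -314/√(403×276) = -314/√111228 ≈ -314/333.5086 ≈ -0.9415

r ≈ -0.9415


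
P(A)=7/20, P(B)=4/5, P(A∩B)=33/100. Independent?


P(A)×P(B) = 7/25
P(A∩B) = 33/100
Not equal → NOT independent

No, not independent


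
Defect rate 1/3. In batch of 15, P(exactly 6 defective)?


Binomial: P(X=6) = C(15,6)×p^6×(1-p)^9
= 5005 × 1/729 × 512/19683 = 2562560/14348907

P(X=6) = 2562560/14348907 ≈ 17.86%


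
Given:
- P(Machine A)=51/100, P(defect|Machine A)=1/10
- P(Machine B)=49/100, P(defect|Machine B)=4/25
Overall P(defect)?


P(B) = Σ P(B|Aᵢ)×P(Aᵢ)
  1/10×51/100 = 51/1000
  4/25×49/100 = 49/625
Sum = 647/5000

P(defect) = 647/5000 ≈ 12.94%


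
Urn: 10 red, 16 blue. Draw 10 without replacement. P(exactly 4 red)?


Hypergeometric: C(10,4)×C(16,6)/C(26,10)
= 210×8008/5311735 = 2352/7429

P(X=4) = 2352/7429 ≈ 31.66%


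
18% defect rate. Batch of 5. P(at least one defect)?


P(all good) = (41/50)^5 = 115856201/312500000
P(≥1 defect) = 196643799/312500000

P = 196643799/312500000 ≈ 62.93%


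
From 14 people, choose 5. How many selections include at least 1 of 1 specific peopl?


Complement: C(14,5) - C(13,5) = 2002 - 1287 = 715

715


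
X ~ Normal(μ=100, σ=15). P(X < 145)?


z = (145-100)/15 = 3.0
P(Z < 3.0) = 0.9987

P(X < 145) ≈ 0.9987


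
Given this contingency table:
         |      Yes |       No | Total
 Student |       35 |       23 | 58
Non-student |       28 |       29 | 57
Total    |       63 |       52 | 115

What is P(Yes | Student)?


P(Yes | Student) = 35/(35+23) = 35/58

P(Yes|Student) = 35/58 ≈ 60.34%


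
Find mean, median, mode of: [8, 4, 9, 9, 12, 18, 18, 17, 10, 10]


Sorted: [4, 8, 9, 9, 10, 10, 12, 17, 18, 18]
Mean = 115/10 = 23/2
Median = 10
Freq: {8: 1, 4: 1, 9: 2, 12: 1, 18: 2, 17: 1, 10: 2}
Mode: [9, 10, 18]

Mean=23/2, Median=10, Mode=[9, 10, 18]


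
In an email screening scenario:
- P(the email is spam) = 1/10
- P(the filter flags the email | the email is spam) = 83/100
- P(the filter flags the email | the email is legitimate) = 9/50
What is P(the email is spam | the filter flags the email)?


Using Bayes' theorem:
P(A|B) = P(B|A)·P(A) / P(B)

P(the filter flags the email) = 83/100 × 1/10 + 9/50 × 9/10
= 83/1000 + 81/500 = 49/200

P(the email is spam|the filter flags the email) = (83/1000) / (49/200) = 83/245

P(the email is spam|the filter flags the email) = 83/245 ≈ 33.88%


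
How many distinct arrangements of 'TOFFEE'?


Letters: 6, freq: {'T': 1, 'O': 1, 'F': 2, 'E': 2}
6!/(1!×1!×2!×2!) = 720/4 = 180

180


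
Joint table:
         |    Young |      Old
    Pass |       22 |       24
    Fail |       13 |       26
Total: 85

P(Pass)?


P(Pass) = (22+24)/85 = 46/85

P(Pass) = 46/85 ≈ 54.12%


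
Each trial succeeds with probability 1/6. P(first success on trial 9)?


Geometric: P(X=9) = (1-p)^(k-1)×p = (5/6)^8×1/6 = 390625/10077696

P(X=9) = 390625/10077696 ≈ 3.88%


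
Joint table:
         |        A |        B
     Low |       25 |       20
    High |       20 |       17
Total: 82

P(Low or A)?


P(Low∨A) = P(Low) + P(A) - P(Low∧A)
= (45 + 45 - 25)/82 = 65/82

P = 65/82 ≈ 79.27%


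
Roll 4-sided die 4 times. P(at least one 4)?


P(no 4)^4 = (3/4)^4 = 81/256
P(≥1) = 1 - 81/256 = 175/256

P = 175/256 ≈ 68.36%


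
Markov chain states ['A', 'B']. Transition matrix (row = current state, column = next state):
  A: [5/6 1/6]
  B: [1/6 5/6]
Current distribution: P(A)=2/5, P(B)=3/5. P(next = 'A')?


P(next=A) = Σᵢ P(now=i)×P(i→A)
= 2/5×5/6 + 3/5×1/6
= 1/3 + 1/10 = 13/30

P = 13/30 ≈ 0.4333


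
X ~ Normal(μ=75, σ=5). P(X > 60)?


z = (60-75)/5 = -3.0
P(X > 60) = 1 - P(Z ≤ -3.0) = 1 - 0.0013 = 0.9987

P(X > 60) ≈ 0.9987


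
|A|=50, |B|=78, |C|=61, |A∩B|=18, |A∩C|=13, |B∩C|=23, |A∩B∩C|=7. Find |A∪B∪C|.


|A∪B∪C| = 50+78+61-18-13-23+7 = 142

|A∪B∪C| = 142


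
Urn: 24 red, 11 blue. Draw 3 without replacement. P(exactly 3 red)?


Hypergeometric: C(24,3)×C(11,0)/C(35,3)
= 2024×1/6545 = 184/595

P(X=3) = 184/595 ≈ 30.92%


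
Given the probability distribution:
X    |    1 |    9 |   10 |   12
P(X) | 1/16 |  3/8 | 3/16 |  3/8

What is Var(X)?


E[X] = 157/16
E[X²] = 1651/16
Var(X) = E[X²] - (E[X])² = 1651/16 - 24649/256 = 1767/256

Var(X) = 1767/256 ≈ 6.9023


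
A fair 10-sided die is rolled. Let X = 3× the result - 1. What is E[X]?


E[die] = (1+10)/2 = 11/2
E[X] = 3×11/2 - 1 = 31/2

E[X] = 31/2


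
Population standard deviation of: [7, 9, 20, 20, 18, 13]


Mean = 87/6 = 29/2
  (7-29/2)²=225/4
  (9-29/2)²=121/4
  (20-29/2)²=121/4
  (20-29/2)²=121/4
  (18-29/2)²=49/4
  (13-29/2)²=9/4
Σ(x-μ)² = 323/2
σ² = (323/2)/6 = 323/12

σ = √(323/12) ≈ 5.1881


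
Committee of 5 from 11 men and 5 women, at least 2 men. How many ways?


Count by #men:
  2M,3W: C(11,2)×C(5,3)=550
  3M,2W: C(11,3)×C(5,2)=1650
  4M,1W: C(11,4)×C(5,1)=1650
  5M,0W: C(11,5)×C(5,0)=462
Total = 4312

4312


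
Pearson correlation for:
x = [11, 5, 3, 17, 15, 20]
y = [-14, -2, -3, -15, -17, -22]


n=6, Σx=71, Σy=-73, Σxy=-1123, Σx²=1069, Σy²=1207
r = (6×(-1123) - 71×(-73))/√((6×1069 - 71²)(6×1207 - (-73)²))
= -1555/√(1373×1913) = -1555/√2626549 ≈ -1555/1620.6631 ≈ -0.9595

r ≈ -0.9595


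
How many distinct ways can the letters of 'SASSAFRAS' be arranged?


Letters: 9, freq: {'S': 4, 'A': 3, 'F': 1, 'R': 1}
9!/(4!×3!×1!×1!) = 362880/144 = 2520

2520


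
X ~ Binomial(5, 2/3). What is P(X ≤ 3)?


P(X ≤ 3) = Σ P(X=i) for i=0..3
P(X=0) = 1/243
P(X=1) = 10/243
P(X=2) = 40/243
P(X=3) = 80/243
Sum = 131/243

P(X ≤ 3) = 131/243 ≈ 53.91%


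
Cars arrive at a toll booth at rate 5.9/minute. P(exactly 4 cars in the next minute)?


Poisson(λ=5.9): P(X=4) = e^(-λ)×λ^k/k!
= e^(-5.9) × 5.9^4 / 4!
≈ 0.002739444819 × 1211.7361 / 24 ≈ 0.138312

P(X=4) ≈ 0.138312 ≈ 13.83%


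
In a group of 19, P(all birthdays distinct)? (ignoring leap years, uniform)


P(all different) = Π(365-i)/365 for i=0..18
= (365/365)×(364/365)×...×(347/365)
= 0.620881

P ≈ 0.6209 ≈ 62.09%


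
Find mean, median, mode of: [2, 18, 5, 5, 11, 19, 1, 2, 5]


Sorted: [1, 2, 2, 5, 5, 5, 11, 18, 19]
Mean = 68/9
Median = 5
Freq: {2: 2, 18: 1, 5: 3, 11: 1, 19: 1, 1: 1}
Mode: [5]

Mean=68/9, Median=5, Mode=5


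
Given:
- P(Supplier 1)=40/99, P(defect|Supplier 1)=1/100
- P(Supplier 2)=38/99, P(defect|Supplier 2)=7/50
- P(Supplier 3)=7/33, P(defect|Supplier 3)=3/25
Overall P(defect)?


P(B) = Σ P(B|Aᵢ)×P(Aᵢ)
  1/100×40/99 = 2/495
  7/50×38/99 = 133/2475
  3/25×7/33 = 7/275
Sum = 206/2475

P(defect) = 206/2475 ≈ 8.32%


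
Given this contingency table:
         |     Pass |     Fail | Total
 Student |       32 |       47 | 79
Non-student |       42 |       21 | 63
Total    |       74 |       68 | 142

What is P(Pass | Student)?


P(Pass | Student) = 32/(32+47) = 32/79

P(Pass|Student) = 32/79 ≈ 40.51%


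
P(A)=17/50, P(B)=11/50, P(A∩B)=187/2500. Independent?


P(A)×P(B) = 187/2500
P(A∩B) = 187/2500
Equal ✓ → Independent

Yes, independent


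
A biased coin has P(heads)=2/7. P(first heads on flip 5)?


Geometric: P(X=5) = (1-p)^(k-1)×p = (5/7)^4×2/7 = 1250/16807

P(X=5) = 1250/16807 ≈ 7.44%


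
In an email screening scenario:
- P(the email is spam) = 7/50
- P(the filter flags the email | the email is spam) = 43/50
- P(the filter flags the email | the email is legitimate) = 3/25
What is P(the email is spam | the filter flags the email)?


Using Bayes' theorem:
P(A|B) = P(B|A)·P(A) / P(B)

P(the filter flags the email) = 43/50 × 7/50 + 3/25 × 43/50
= 301/2500 + 129/1250 = 559/2500

P(the email is spam|the filter flags the email) = (301/2500) / (559/2500) = 7/13

P(the email is spam|the filter flags the email) = 7/13 ≈ 53.85%


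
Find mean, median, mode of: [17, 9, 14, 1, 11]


Sorted: [1, 9, 11, 14, 17]
Mean = 52/5
Median = 11
Freq: {17: 1, 9: 1, 14: 1, 1: 1, 11: 1}
Mode: No mode

Mean=52/5, Median=11, Mode=No mode


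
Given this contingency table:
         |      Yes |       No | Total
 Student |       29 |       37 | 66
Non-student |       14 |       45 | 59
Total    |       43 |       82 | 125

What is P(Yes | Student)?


P(Yes | Student) = 29/(29+37) = 29/66

P(Yes|Student) = 29/66 ≈ 43.94%


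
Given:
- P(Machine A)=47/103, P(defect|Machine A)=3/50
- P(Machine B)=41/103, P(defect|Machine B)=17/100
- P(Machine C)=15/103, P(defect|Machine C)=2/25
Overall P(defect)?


P(B) = Σ P(B|Aᵢ)×P(Aᵢ)
  3/50×47/103 = 141/5150
  17/100×41/103 = 697/10300
  2/25×15/103 = 6/515
Sum = 1099/10300

P(defect) = 1099/10300 ≈ 10.67%


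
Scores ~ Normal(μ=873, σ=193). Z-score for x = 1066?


z = (x - μ)/σ = (1066 - 873)/193 = 1.0

z = 1.0


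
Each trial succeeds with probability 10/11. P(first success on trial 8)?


Geometric: P(X=8) = (1-p)^(k-1)×p = (1/11)^7×10/11 = 10/214358881

P(X=8) = 10/214358881 ≈ 0.00%


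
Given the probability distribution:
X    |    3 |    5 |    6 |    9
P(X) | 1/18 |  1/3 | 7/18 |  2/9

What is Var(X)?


E[X] = 37/6
E[X²] = 245/6
Var(X) = E[X²] - (E[X])² = 245/6 - 1369/36 = 101/36

Var(X) = 101/36 ≈ 2.8056


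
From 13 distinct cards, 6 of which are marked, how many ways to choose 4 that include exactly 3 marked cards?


Choose 3 of the 6 marked cards and 1 of the other 7 cards:
C(6,3)×C(7,1) = 20×7 = 140

140


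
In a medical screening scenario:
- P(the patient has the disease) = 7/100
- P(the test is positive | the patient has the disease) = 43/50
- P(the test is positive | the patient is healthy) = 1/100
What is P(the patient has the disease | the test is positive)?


Using Bayes' theorem:
P(A|B) = P(B|A)·P(A) / P(B)

P(the test is positive) = 43/50 × 7/100 + 1/100 × 93/100
= 301/5000 + 93/10000 = 139/2000

P(the patient has the disease|the test is positive) = (301/5000) / (139/2000) = 602/695

P(the patient has the disease|the test is positive) = 602/695 ≈ 86.62%


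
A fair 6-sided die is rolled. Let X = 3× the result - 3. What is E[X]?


E[die] = (1+6)/2 = 7/2
E[X] = 3×7/2 - 3 = 15/2

E[X] = 15/2


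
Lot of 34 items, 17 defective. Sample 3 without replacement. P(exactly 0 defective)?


Hypergeometric: C(17,0)×C(17,3)/C(34,3)
= 1×680/5984 = 5/44

P(X=0) = 5/44 ≈ 11.36%


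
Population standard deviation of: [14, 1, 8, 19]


Mean = 42/4 = 21/2
  (14-21/2)²=49/4
  (1-21/2)²=361/4
  (8-21/2)²=25/4
  (19-21/2)²=289/4
Σ(x-μ)² = 181
σ² = 181/4

σ = √(181/4) ≈ 6.7268


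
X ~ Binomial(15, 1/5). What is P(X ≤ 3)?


P(X ≤ 3) = Σ P(X=i) for i=0..3
P(X=0) = 1073741824/30517578125
P(X=1) = 805306368/6103515625
P(X=2) = 1409286144/6103515625
P(X=3) = 1526726656/6103515625
Sum = 19780337664/30517578125

P(X ≤ 3) = 19780337664/30517578125 ≈ 64.82%


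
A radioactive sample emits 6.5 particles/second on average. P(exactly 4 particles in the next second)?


Poisson(λ=6.5): P(X=4) = e^(-λ)×λ^k/k!
= e^(-6.5) × 6.5^4 / 4!
≈ 0.001503439193 × 1785.0625 / 24 ≈ 0.111822

P(X=4) ≈ 0.111822 ≈ 11.18%


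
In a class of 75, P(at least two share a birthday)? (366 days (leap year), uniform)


P(all different) = Π(366-i)/366 for i=0..74
= 0.000287
P(match) = 1 - 0.000287 = 0.999713

P ≈ 0.9997 ≈ 99.97%


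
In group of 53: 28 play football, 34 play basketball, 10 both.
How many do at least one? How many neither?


|A∪B| = 28+34-10 = 52
Neither = 53-52 = 1

At least one: 52; Neither: 1


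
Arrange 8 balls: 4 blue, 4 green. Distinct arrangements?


8!/(4!×4!) = 70

70


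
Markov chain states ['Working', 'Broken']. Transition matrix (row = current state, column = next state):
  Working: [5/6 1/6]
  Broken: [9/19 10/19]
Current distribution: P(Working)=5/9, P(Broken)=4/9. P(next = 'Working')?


P(next=Working) = Σᵢ P(now=i)×P(i→Working)
= 5/9×5/6 + 4/9×9/19
= 25/54 + 4/19 = 691/1026

P = 691/1026 ≈ 0.6735


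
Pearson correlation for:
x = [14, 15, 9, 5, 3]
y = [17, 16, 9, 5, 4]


n=5, Σx=46, Σy=51, Σxy=596, Σx²=536, Σy²=667
r = (5×596 - 46×51)/√((5×536 - 46²)(5×667 - 51²))
= 634/√(564×734) = 634/√413976 ≈ 634/643.4097 ≈ 0.9854

r ≈ 0.9854


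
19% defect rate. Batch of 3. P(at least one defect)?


P(all good) = (81/100)^3 = 531441/1000000
P(≥1 defect) = 468559/1000000

P = 468559/1000000 ≈ 46.86%


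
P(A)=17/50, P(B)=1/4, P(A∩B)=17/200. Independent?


P(A)×P(B) = 17/200
P(A∩B) = 17/200
Equal ✓ → Independent

Yes, independent


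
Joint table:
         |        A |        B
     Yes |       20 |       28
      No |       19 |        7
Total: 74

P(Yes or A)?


P(Yes∨A) = P(Yes) + P(A) - P(Yes∧A)
= (48 + 39 - 20)/74 = 67/74

P = 67/74 ≈ 90.54%


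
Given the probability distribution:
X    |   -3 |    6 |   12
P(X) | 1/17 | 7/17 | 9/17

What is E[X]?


E[X] = Σ x·P(X=x)
= (-3)×(1/17) + (6)×(7/17) + (12)×(9/17)
= 147/17

E[X] = 147/17


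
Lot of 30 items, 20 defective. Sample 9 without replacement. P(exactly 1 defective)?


Hypergeometric: C(20,1)×C(10,8)/C(30,9)
= 20×45/14307150 = 6/95381

P(X=1) = 6/95381 ≈ 0.01%


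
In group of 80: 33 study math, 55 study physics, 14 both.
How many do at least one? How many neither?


|A∪B| = 33+55-14 = 74
Neither = 80-74 = 6

At least one: 74; Neither: 6


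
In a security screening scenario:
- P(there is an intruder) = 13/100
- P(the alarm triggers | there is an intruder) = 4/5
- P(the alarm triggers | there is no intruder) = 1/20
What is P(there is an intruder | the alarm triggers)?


Using Bayes' theorem:
P(A|B) = P(B|A)·P(A) / P(B)

P(the alarm triggers) = 4/5 × 13/100 + 1/20 × 87/100
= 13/125 + 87/2000 = 59/400

P(there is an intruder|the alarm triggers) = (13/125) / (59/400) = 208/295

P(there is an intruder|the alarm triggers) = 208/295 ≈ 70.51%


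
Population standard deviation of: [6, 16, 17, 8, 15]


Mean = 62/5
  (6-62/5)²=1024/25
  (16-62/5)²=324/25
  (17-62/5)²=529/25
  (8-62/5)²=484/25
  (15-62/5)²=169/25
Σ(x-μ)² = 506/5
σ² = (506/5)/5 = 506/25

σ = √(506/25) ≈ 4.4989


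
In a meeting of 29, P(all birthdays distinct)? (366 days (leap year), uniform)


P(all different) = Π(366-i)/366 for i=0..28
= (366/366)×(365/366)×...×(338/366)
= 0.320056

P ≈ 0.3201 ≈ 32.01%


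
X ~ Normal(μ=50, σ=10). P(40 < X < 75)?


z₁=(40-50)/10=-1.0, z₂=(75-50)/10=2.5
P = Φ(2.5) - Φ(-1.0) = 0.993790 - 0.158655 = 0.835135 ≈ 0.8351

P(40 < X < 75) ≈ 0.8351


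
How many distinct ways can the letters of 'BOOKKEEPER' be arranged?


Letters: 10, freq: {'B': 1, 'O': 2, 'K': 2, 'E': 3, 'P': 1, 'R': 1}
10!/(1!×2!×2!×3!×1!×1!) = 3628800/24 = 151200

151200


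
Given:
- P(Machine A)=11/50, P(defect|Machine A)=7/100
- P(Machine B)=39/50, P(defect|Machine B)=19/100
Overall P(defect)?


P(B) = Σ P(B|Aᵢ)×P(Aᵢ)
  7/100×11/50 = 77/5000
  19/100×39/50 = 741/5000
Sum = 409/2500

P(defect) = 409/2500 ≈ 16.36%


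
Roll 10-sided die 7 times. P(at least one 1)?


P(no 1)^7 = (9/10)^7 = 4782969/10000000
P(≥1) = 1 - 4782969/10000000 = 5217031/10000000

P = 5217031/10000000 ≈ 52.17%


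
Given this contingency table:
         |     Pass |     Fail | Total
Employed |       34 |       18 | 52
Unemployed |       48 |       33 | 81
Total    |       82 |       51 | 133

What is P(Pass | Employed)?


P(Pass | Employed) = 34/(34+18) = 34/52 = 17/26

P(Pass|Employed) = 17/26 ≈ 65.38%


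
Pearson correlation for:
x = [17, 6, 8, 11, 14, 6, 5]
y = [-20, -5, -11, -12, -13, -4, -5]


n=7, Σx=67, Σy=-70, Σxy=-821, Σx²=767, Σy²=900
r = (7×(-821) - 67×(-70))/√((7×767 - 67²)(7×900 - (-70)²))
= -1057/√(880×1400) = -1057/√1232000 ≈ -1057/1109.9550 ≈ -0.9523

r ≈ -0.9523


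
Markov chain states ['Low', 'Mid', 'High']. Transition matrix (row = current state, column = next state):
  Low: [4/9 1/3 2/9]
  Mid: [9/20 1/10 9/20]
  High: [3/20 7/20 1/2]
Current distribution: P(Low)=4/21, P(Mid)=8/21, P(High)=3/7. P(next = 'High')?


P(next=High) = Σᵢ P(now=i)×P(i→High)
= 4/21×2/9 + 8/21×9/20 + 3/7×1/2
= 8/189 + 6/35 + 3/14 = 809/1890

P = 809/1890 ≈ 0.4280


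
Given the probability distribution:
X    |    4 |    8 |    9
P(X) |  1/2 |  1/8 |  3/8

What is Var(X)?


E[X] = 51/8
E[X²] = 371/8
Var(X) = E[X²] - (E[X])² = 371/8 - 2601/64 = 367/64

Var(X) = 367/64 ≈ 5.7344


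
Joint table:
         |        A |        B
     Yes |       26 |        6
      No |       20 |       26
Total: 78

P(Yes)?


P(Yes) = (26+6)/78 = 32/78 = 16/39

P(Yes) = 16/39 ≈ 41.03%


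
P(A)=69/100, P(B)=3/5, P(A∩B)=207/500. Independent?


P(A)×P(B) = 207/500
P(A∩B) = 207/500
Equal ✓ → Independent

Yes, independent


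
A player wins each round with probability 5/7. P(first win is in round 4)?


Geometric: P(X=4) = (1-p)^(k-1)×p = (2/7)^3×5/7 = 40/2401

P(X=4) = 40/2401 ≈ 1.67%


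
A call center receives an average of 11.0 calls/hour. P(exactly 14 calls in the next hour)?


Poisson(λ=11.0): P(X=14) = e^(-λ)×λ^k/k!
= e^(-11.0) × 11.0^14 / 14!
≈ 1.670170079e-05 × 3.79749833583e+14 / 87178291200 ≈ 0.072753

P(X=14) ≈ 0.072753 ≈ 7.28%


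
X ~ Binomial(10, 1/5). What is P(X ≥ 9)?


P(X ≥ 9) = Σ P(X=i) for i=9..10
P(X=9) = 8/1953125
P(X=10) = 1/9765625
Sum = 41/9765625

P(X ≥ 9) = 41/9765625 ≈ 0.00%


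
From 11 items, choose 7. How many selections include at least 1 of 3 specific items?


Complement: C(11,7) - C(8,7) = 330 - 8 = 322

322


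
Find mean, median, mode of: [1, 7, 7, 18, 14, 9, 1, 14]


Sorted: [1, 1, 7, 7, 9, 14, 14, 18]
Mean = 71/8
Median = 8
Freq: {1: 2, 7: 2, 18: 1, 14: 2, 9: 1}
Mode: [1, 7, 14]

Mean=71/8, Median=8, Mode=[1, 7, 14]


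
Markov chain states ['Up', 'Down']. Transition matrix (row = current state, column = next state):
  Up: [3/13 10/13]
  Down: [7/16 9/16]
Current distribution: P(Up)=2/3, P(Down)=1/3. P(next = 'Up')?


P(next=Up) = Σᵢ P(now=i)×P(i→Up)
= 2/3×3/13 + 1/3×7/16
= 2/13 + 7/48 = 187/624

P = 187/624 ≈ 0.2997


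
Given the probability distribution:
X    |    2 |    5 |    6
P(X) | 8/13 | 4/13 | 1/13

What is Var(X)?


E[X] = 42/13
E[X²] = 168/13
Var(X) = E[X²] - (E[X])² = 168/13 - 1764/169 = 420/169

Var(X) = 420/169 ≈ 2.4852


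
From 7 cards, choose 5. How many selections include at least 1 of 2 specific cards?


Complement: C(7,5) - C(5,5) = 21 - 1 = 20

20


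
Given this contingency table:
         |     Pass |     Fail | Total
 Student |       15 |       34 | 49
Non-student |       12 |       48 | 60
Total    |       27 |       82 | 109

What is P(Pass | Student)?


P(Pass | Student) = 15/(15+34) = 15/49

P(Pass|Student) = 15/49 ≈ 30.61%


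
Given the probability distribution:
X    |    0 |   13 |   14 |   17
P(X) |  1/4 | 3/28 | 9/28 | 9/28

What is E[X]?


E[X] = Σ x·P(X=x)
= (0)×(1/4) + (13)×(3/28) + (14)×(9/28) + (17)×(9/28)
= 159/14

E[X] = 159/14


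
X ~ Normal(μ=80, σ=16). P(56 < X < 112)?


z₁=(56-80)/16=-1.5, z₂=(112-80)/16=2.0
P = Φ(2.0) - Φ(-1.5) = 0.977250 - 0.066807 = 0.910443 ≈ 0.9104

P(56 < X < 112) ≈ 0.9104


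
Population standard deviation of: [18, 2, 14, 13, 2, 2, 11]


Mean = 62/7
  (18-62/7)²=4096/49
  (2-62/7)²=2304/49
  (14-62/7)²=1296/49
  (13-62/7)²=841/49
  (2-62/7)²=2304/49
  (2-62/7)²=2304/49
  (11-62/7)²=225/49
Σ(x-μ)² = 1910/7
σ² = (1910/7)/7 = 1910/49

σ = √(1910/49) ≈ 6.2434


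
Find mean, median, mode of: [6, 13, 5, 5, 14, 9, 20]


Sorted: [5, 5, 6, 9, 13, 14, 20]
Mean = 72/7
Median = 9
Freq: {6: 1, 13: 1, 5: 2, 14: 1, 9: 1, 20: 1}
Mode: [5]

Mean=72/7, Median=9, Mode=5


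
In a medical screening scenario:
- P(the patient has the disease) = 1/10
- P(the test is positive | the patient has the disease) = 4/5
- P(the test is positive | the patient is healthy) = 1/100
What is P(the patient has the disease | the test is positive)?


Using Bayes' theorem:
P(A|B) = P(B|A)·P(A) / P(B)

P(the test is positive) = 4/5 × 1/10 + 1/100 × 9/10
= 2/25 + 9/1000 = 89/1000

P(the patient has the disease|the test is positive) = (2/25) / (89/1000) = 80/89

P(the patient has the disease|the test is positive) = 80/89 ≈ 89.89%


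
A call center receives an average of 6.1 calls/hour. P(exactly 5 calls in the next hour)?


Poisson(λ=6.1): P(X=5) = e^(-λ)×λ^k/k!
= e^(-6.1) × 6.1^5 / 5!
≈ 0.002242867719 × 8445.96301 / 120 ≈ 0.157860

P(X=5) ≈ 0.157860 ≈ 15.79%


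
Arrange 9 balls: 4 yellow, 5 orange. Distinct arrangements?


9!/(4!×5!) = 126

126


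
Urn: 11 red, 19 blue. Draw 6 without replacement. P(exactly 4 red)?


Hypergeometric: C(11,4)×C(19,2)/C(30,6)
= 330×171/593775 = 1254/13195

P(X=4) = 1254/13195 ≈ 9.50%


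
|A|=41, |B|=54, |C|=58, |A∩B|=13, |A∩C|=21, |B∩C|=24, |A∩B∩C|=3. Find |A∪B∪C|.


|A∪B∪C| = 41+54+58-13-21-24+3 = 98

|A∪B∪C| = 98


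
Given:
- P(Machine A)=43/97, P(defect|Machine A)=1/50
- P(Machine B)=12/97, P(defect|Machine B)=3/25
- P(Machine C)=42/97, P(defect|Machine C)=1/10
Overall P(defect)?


P(B) = Σ P(B|Aᵢ)×P(Aᵢ)
  1/50×43/97 = 43/4850
  3/25×12/97 = 36/2425
  1/10×42/97 = 21/485
Sum = 13/194

P(defect) = 13/194 ≈ 6.70%


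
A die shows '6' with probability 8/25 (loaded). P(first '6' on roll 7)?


Geometric: P(X=7) = (1-p)^(k-1)×p = (17/25)^6×8/25 = 193100552/6103515625

P(X=7) = 193100552/6103515625 ≈ 3.16%


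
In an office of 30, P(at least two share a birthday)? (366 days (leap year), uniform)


P(all different) = Π(366-i)/366 for i=0..29
= 0.294697
P(match) = 1 - 0.294697 = 0.705303

P ≈ 0.7053 ≈ 70.53%


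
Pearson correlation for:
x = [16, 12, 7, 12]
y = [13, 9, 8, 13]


n=4, Σx=47, Σy=43, Σxy=528, Σx²=593, Σy²=483
r = (4×528 - 47×43)/√((4×593 - 47²)(4×483 - 43²))
= 91/√(163×83) = 91/√13529 ≈ 91/116.3142 ≈ 0.7824

r ≈ 0.7824


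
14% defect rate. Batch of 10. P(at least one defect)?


P(all good) = (43/50)^10 = 21611482313284249/97656250000000000
P(≥1 defect) = 76044767686715751/97656250000000000

P = 76044767686715751/97656250000000000 ≈ 77.87%


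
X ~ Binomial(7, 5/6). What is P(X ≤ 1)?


P(X ≤ 1) = Σ P(X=i) for i=0..1
P(X=0) = 1/279936
P(X=1) = 35/279936
Sum = 1/7776

P(X ≤ 1) = 1/7776 ≈ 0.01%


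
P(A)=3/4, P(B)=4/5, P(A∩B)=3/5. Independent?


P(A)×P(B) = 3/5
P(A∩B) = 3/5
Equal ✓ → Independent

Yes, independent


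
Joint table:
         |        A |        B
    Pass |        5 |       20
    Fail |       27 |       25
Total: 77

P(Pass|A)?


P(Pass|A) = 5/(5+27) = 5/32

P = 5/32 ≈ 15.62%


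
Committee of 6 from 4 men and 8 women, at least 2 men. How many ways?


Count by #men:
  2M,4W: C(4,2)×C(8,4)=420
  3M,3W: C(4,3)×C(8,3)=224
  4M,2W: C(4,4)×C(8,2)=28
Total = 672

672


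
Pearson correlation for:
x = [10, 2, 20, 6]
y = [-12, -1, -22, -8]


n=4, Σx=38, Σy=-43, Σxy=-610, Σx²=540, Σy²=693
r = (4×(-610) - 38×(-43))/√((4×540 - 38²)(4×693 - (-43)²))
= -806/√(716×923) = -806/√660868 ≈ -806/812.9379 ≈ -0.9915

r ≈ -0.9915


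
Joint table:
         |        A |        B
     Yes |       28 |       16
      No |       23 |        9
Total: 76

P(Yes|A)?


P(Yes|A) = 28/(28+23) = 28/51

P = 28/51 ≈ 54.90%


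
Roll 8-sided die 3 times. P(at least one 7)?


P(no 7)^3 = (7/8)^3 = 343/512
P(≥1) = 1 - 343/512 = 169/512

P = 169/512 ≈ 33.01%


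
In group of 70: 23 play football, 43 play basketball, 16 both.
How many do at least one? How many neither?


|A∪B| = 23+43-16 = 50
Neither = 70-50 = 20

At least one: 50; Neither: 20


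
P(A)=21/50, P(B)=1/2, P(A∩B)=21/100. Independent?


P(A)×P(B) = 21/100
P(A∩B) = 21/100
Equal ✓ → Independent

Yes, independent


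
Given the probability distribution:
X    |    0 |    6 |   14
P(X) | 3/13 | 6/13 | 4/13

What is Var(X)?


E[X] = 92/13
E[X²] = 1000/13
Var(X) = E[X²] - (E[X])² = 1000/13 - 8464/169 = 4536/169

Var(X) = 4536/169 ≈ 26.8402


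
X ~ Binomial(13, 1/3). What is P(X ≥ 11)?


P(X ≥ 11) = Σ P(X=i) for i=11..13
P(X=11) = 104/531441
P(X=12) = 26/1594323
P(X=13) = 1/1594323
Sum = 113/531441

P(X ≥ 11) = 113/531441 ≈ 0.02%


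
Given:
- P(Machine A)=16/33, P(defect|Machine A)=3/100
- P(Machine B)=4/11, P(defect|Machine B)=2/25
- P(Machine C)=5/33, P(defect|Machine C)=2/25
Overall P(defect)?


P(B) = Σ P(B|Aᵢ)×P(Aᵢ)
  3/100×16/33 = 4/275
  2/25×4/11 = 8/275
  2/25×5/33 = 2/165
Sum = 46/825

P(defect) = 46/825 ≈ 5.58%


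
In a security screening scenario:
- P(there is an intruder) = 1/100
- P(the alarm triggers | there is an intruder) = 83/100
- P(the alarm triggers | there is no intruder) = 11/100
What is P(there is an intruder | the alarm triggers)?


Using Bayes' theorem:
P(A|B) = P(B|A)·P(A) / P(B)

P(the alarm triggers) = 83/100 × 1/100 + 11/100 × 99/100
= 83/10000 + 1089/10000 = 293/2500

P(there is an intruder|the alarm triggers) = (83/10000) / (293/2500) = 83/1172

P(there is an intruder|the alarm triggers) = 83/1172 ≈ 7.08%


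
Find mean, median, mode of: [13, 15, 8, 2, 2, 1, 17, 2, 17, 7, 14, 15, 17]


Sorted: [1, 2, 2, 2, 7, 8, 13, 14, 15, 15, 17, 17, 17]
Mean = 130/13 = 10
Median = 13
Freq: {13: 1, 15: 2, 8: 1, 2: 3, 1: 1, 17: 3, 7: 1, 14: 1}
Mode: [2, 17]

Mean=10, Median=13, Mode=[2, 17]


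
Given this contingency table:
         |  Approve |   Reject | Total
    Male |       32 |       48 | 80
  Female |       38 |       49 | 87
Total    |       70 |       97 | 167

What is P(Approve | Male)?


P(Approve | Male) = 32/(32+48) = 32/80 = 2/5

P(Approve|Male) = 2/5 ≈ 40.00%


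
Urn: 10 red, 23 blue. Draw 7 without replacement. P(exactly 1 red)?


Hypergeometric: C(10,1)×C(23,6)/C(33,7)
= 10×100947/4272048 = 15295/64728

P(X=1) = 15295/64728 ≈ 23.63%


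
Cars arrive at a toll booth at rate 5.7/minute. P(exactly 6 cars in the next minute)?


Poisson(λ=5.7): P(X=6) = e^(-λ)×λ^k/k!
= e^(-5.7) × 5.7^6 / 6!
≈ 0.003345965457 × 34296.447249 / 720 ≈ 0.159382

P(X=6) ≈ 0.159382 ≈ 15.94%


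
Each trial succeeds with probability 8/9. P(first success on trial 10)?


Geometric: P(X=10) = (1-p)^(k-1)×p = (1/9)^9×8/9 = 8/3486784401

P(X=10) = 8/3486784401 ≈ 0.00%


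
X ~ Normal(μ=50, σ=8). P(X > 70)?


z = (70-50)/8 = 2.5
P(X > 70) = 1 - P(Z ≤ 2.5) = 1 - 0.9938 = 0.0062

P(X > 70) ≈ 0.0062


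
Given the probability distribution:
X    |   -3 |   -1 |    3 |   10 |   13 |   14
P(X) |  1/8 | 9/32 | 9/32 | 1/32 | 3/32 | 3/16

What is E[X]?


E[X] = Σ x·P(X=x)
= (-3)×(1/8) + (-1)×(9/32) + (3)×(9/32) + (10)×(1/32) + (13)×(3/32) + (14)×(3/16)
= 139/32

E[X] = 139/32


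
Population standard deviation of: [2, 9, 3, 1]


Mean = 15/4
  (2-15/4)²=49/16
  (9-15/4)²=441/16
  (3-15/4)²=9/16
  (1-15/4)²=121/16
Σ(x-μ)² = 155/4
σ² = (155/4)/4 = 155/16

σ = √(155/16) ≈ 3.1125


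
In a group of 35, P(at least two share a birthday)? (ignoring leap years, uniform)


P(all different) = Π(365-i)/365 for i=0..34
= 0.185617
P(match) = 1 - 0.185617 = 0.814383

P ≈ 0.8144 ≈ 81.44%


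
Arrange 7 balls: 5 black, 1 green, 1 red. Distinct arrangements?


7!/(5!×1!×1!) = 42

42


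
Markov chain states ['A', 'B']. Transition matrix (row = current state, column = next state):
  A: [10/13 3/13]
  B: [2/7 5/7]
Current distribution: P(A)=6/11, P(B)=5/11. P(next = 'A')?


P(next=A) = Σᵢ P(now=i)×P(i→A)
= 6/11×10/13 + 5/11×2/7
= 60/143 + 10/77 = 50/91

P = 50/91 ≈ 0.5495


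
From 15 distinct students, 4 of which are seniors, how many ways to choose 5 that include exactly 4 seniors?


Choose 4 of the 4 seniors and 1 of the other 11 students:
C(4,4)×C(11,1) = 1×11 = 11

11


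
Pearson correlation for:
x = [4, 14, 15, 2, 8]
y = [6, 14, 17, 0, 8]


n=5, Σx=43, Σy=45, Σxy=539, Σx²=505, Σy²=585
r = (5×539 - 43×45)/√((5×505 - 43²)(5×585 - 45²))
= 760/√(676×900) = 760/√608400 ≈ 760/780.0000 ≈ 0.9744

r ≈ 0.9744


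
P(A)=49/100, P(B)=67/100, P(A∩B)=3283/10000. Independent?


P(A)×P(B) = 3283/10000
P(A∩B) = 3283/10000
Equal ✓ → Independent

Yes, independent


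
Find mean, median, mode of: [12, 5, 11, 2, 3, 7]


Sorted: [2, 3, 5, 7, 11, 12]
Mean = 40/6 = 20/3
Median = 6
Freq: {12: 1, 5: 1, 11: 1, 2: 1, 3: 1, 7: 1}
Mode: No mode

Mean=20/3, Median=6, Mode=No mode


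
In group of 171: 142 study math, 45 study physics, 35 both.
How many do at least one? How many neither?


|A∪B| = 142+45-35 = 152
Neither = 171-152 = 19

At least one: 152; Neither: 19


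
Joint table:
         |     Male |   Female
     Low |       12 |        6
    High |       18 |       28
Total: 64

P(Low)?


P(Low) = (12+6)/64 = 18/64 = 9/32

P(Low) = 9/32 ≈ 28.12%


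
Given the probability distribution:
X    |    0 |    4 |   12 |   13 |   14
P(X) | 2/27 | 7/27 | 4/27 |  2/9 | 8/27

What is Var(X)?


E[X] = 266/27
E[X²] = 1090/9
Var(X) = E[X²] - (E[X])² = 1090/9 - 70756/729 = 17534/729

Var(X) = 17534/729 ≈ 24.0521


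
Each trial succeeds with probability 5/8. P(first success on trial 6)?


Geometric: P(X=6) = (1-p)^(k-1)×p = (3/8)^5×5/8 = 1215/262144

P(X=6) = 1215/262144 ≈ 0.46%


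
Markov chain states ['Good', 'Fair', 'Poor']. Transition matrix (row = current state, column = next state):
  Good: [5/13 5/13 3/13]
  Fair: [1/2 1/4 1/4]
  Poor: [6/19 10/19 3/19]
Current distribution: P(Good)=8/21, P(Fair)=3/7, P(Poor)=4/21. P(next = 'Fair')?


P(next=Fair) = Σᵢ P(now=i)×P(i→Fair)
= 8/21×5/13 + 3/7×1/4 + 4/21×10/19
= 40/273 + 3/28 + 40/399 = 1049/2964

P = 1049/2964 ≈ 0.3539


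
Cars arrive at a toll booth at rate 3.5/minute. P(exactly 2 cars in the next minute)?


Poisson(λ=3.5): P(X=2) = e^(-λ)×λ^k/k!
= e^(-3.5) × 3.5^2 / 2!
≈ 0.03019738342 × 12.25 / 2 ≈ 0.184959

P(X=2) ≈ 0.184959 ≈ 18.50%


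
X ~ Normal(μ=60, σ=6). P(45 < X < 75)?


z₁=(45-60)/6=-2.5, z₂=(75-60)/6=2.5
P = Φ(2.5) - Φ(-2.5) = 0.993790 - 0.006210 = 0.987580 ≈ 0.9876

P(45 < X < 75) ≈ 0.9876


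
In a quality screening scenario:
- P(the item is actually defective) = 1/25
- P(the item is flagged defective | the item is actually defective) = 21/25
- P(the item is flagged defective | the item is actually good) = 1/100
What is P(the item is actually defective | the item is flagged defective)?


Using Bayes' theorem:
P(A|B) = P(B|A)·P(A) / P(B)

P(the item is flagged defective) = 21/25 × 1/25 + 1/100 × 24/25
= 21/625 + 6/625 = 27/625

P(the item is actually defective|the item is flagged defective) = (21/625) / (27/625) = 7/9

P(the item is actually defective|the item is flagged defective) = 7/9 ≈ 77.78%


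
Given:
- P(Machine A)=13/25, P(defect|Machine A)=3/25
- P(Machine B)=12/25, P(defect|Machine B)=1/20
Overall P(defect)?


P(B) = Σ P(B|Aᵢ)×P(Aᵢ)
  3/25×13/25 = 39/625
  1/20×12/25 = 3/125
Sum = 54/625

P(defect) = 54/625 ≈ 8.64%


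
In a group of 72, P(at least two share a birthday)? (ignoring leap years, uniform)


P(all different) = Π(365-i)/365 for i=0..71
= 0.000547
P(match) = 1 - 0.000547 = 0.999453

P ≈ 0.9995 ≈ 99.95%


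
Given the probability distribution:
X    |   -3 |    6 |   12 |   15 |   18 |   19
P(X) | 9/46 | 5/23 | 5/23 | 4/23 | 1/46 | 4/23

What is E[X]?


E[X] = Σ x·P(X=x)
= (-3)×(9/46) + (6)×(5/23) + (12)×(5/23) + (15)×(4/23) + (18)×(1/46) + (19)×(4/23)
= 443/46

E[X] = 443/46


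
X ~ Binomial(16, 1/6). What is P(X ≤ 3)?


P(X ≤ 3) = Σ P(X=i) for i=0..3
P(X=0) = 152587890625/2821109907456
P(X=1) = 30517578125/176319369216
P(X=2) = 30517578125/117546246144
P(X=3) = 42724609375/176319369216
Sum = 2056884765625/2821109907456

P(X ≤ 3) = 2056884765625/2821109907456 ≈ 72.91%


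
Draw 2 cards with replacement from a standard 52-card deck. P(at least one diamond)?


P(not a diamond) = 39/52 = 3/4
P(none in 2 draws) = (3/4)^2 = 9/16
P(≥1 diamond) = 1 - 9/16 = 7/16

P = 7/16 ≈ 43.75%


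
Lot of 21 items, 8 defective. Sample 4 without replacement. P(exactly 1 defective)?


Hypergeometric: C(8,1)×C(13,3)/C(21,4)
= 8×286/5985 = 2288/5985

P(X=1) = 2288/5985 ≈ 38.23%


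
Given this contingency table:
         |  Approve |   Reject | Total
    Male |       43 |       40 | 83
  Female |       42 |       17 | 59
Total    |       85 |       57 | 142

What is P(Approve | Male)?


P(Approve | Male) = 43/(43+40) = 43/83

P(Approve|Male) = 43/83 ≈ 51.81%


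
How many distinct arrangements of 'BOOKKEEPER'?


Letters: 10, freq: {'B': 1, 'O': 2, 'K': 2, 'E': 3, 'P': 1, 'R': 1}
10!/(1!×2!×2!×3!×1!×1!) = 3628800/24 = 151200

151200


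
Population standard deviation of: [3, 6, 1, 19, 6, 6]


Mean = 41/6
  (3-41/6)²=529/36
  (6-41/6)²=25/36
  (1-41/6)²=1225/36
  (19-41/6)²=5329/36
  (6-41/6)²=25/36
  (6-41/6)²=25/36
Σ(x-μ)² = 1193/6
σ² = (1193/6)/6 = 1193/36

σ = √(1193/36) ≈ 5.7566


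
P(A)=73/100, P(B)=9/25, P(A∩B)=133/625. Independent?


P(A)×P(B) = 657/2500
P(A∩B) = 133/625
Not equal → NOT independent

No, not independent


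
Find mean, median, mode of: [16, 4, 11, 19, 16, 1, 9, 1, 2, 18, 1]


Sorted: [1, 1, 1, 2, 4, 9, 11, 16, 16, 18, 19]
Mean = 98/11
Median = 9
Freq: {16: 2, 4: 1, 11: 1, 19: 1, 1: 3, 9: 1, 2: 1, 18: 1}
Mode: [1]

Mean=98/11, Median=9, Mode=1


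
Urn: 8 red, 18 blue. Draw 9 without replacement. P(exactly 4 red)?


Hypergeometric: C(8,4)×C(18,5)/C(26,9)
= 70×8568/3124550 = 59976/312455

P(X=4) = 59976/312455 ≈ 19.20%


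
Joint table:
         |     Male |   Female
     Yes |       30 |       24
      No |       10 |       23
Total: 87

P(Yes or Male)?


P(Yes∨Male) = P(Yes) + P(Male) - P(Yes∧Male)
= (54 + 40 - 30)/87 = 64/87

P = 64/87 ≈ 73.56%


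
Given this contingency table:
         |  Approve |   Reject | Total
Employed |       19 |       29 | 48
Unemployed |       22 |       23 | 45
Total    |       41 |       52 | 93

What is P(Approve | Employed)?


P(Approve | Employed) = 19/(19+29) = 19/48

P(Approve|Employed) = 19/48 ≈ 39.58%


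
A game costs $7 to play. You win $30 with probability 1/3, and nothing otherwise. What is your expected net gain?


E[gain] = (30-7)×1/3 + (-7)×2/3
= 23/3 - 14/3 = 3

Expected net gain = $3 ≈ $3.00


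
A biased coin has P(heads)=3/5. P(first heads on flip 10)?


Geometric: P(X=10) = (1-p)^(k-1)×p = (2/5)^9×3/5 = 1536/9765625

P(X=10) = 1536/9765625 ≈ 0.02%


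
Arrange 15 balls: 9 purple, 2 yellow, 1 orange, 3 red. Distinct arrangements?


15!/(9!×2!×1!×3!) = 300300

300300


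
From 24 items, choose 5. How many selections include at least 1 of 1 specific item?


Complement: C(24,5) - C(23,5) = 42504 - 33649 = 8855

8855


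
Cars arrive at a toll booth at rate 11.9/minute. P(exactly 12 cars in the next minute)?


Poisson(λ=11.9): P(X=12) = e^(-λ)×λ^k/k!
= e^(-11.9) × 11.9^12 / 12!
≈ 6.790404807e-06 × 8.06424171519e+12 / 479001600 ≈ 0.114320

P(X=12) ≈ 0.114320 ≈ 11.43%


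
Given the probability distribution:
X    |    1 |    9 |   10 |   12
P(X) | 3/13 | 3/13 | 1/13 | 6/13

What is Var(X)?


E[X] = 112/13
E[X²] = 1210/13
Var(X) = E[X²] - (E[X])² = 1210/13 - 12544/169 = 3186/169

Var(X) = 3186/169 ≈ 18.8521


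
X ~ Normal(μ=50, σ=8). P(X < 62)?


z = (62-50)/8 = 1.5
P(Z < 1.5) = 0.9332

P(X < 62) ≈ 0.9332


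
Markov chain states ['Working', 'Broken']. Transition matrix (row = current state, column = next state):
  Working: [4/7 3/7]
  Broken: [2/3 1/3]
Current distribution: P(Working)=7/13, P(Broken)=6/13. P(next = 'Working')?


P(next=Working) = Σᵢ P(now=i)×P(i→Working)
= 7/13×4/7 + 6/13×2/3
= 4/13 + 4/13 = 8/13

P = 8/13 ≈ 0.6154


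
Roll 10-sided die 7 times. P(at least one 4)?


P(no 4)^7 = (9/10)^7 = 4782969/10000000
P(≥1) = 1 - 4782969/10000000 = 5217031/10000000

P = 5217031/10000000 ≈ 52.17%


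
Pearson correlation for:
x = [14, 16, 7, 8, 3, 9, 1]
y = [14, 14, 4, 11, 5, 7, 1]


n=7, Σx=58, Σy=56, Σxy=615, Σx²=656, Σy²=604
r = (7×615 - 58×56)/√((7×656 - 58²)(7×604 - 56²))
= 1057/√(1228×1092) = 1057/√1340976 ≈ 1057/1158.0052 ≈ 0.9128

r ≈ 0.9128


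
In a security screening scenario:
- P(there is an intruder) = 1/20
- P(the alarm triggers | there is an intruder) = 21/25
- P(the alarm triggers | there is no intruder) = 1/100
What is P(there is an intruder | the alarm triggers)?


Using Bayes' theorem:
P(A|B) = P(B|A)·P(A) / P(B)

P(the alarm triggers) = 21/25 × 1/20 + 1/100 × 19/20
= 21/500 + 19/2000 = 103/2000

P(there is an intruder|the alarm triggers) = (21/500) / (103/2000) = 84/103

P(there is an intruder|the alarm triggers) = 84/103 ≈ 81.55%


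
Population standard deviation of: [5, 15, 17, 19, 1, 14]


Mean = 71/6
  (5-71/6)²=1681/36
  (15-71/6)²=361/36
  (17-71/6)²=961/36
  (19-71/6)²=1849/36
  (1-71/6)²=4225/36
  (14-71/6)²=169/36
Σ(x-μ)² = 1541/6
σ² = (1541/6)/6 = 1541/36

σ = √(1541/36) ≈ 6.5426


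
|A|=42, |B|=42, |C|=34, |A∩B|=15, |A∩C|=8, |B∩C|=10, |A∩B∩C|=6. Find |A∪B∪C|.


|A∪B∪C| = 42+42+34-15-8-10+6 = 91

|A∪B∪C| = 91


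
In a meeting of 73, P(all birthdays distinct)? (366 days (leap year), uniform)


P(all different) = Π(366-i)/366 for i=0..72
= (366/366)×(365/366)×...×(294/366)
= 0.000449

P ≈ 0.0004 ≈ 0.04%


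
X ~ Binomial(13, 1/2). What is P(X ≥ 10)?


P(X ≥ 10) = Σ P(X=i) for i=10..13
P(X=10) = 143/4096
P(X=11) = 39/4096
P(X=12) = 13/8192
P(X=13) = 1/8192
Sum = 189/4096

P(X ≥ 10) = 189/4096 ≈ 4.61%


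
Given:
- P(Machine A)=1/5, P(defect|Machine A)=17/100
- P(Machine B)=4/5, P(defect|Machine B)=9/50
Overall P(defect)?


P(B) = Σ P(B|Aᵢ)×P(Aᵢ)
  17/100×1/5 = 17/500
  9/50×4/5 = 18/125
Sum = 89/500

P(defect) = 89/500 ≈ 17.80%
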